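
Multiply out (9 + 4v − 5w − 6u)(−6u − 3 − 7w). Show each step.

(9 + 4v − 5w − 6u)(−6u − 3 − 7w)
= −54u − 27 − 63w − 24uv − 12v − 28vw + 30uw + 15w + 35w^2 + 36u^2 + 18u + 42uw    [distributive law]
= −36u − 27 − 48w − 24uv − 12v − 28vw + 72uw + 35w^2 + 36u^2    [combine like terms]

−36u − 27 − 48w − 24uv − 12v − 28vw + 72uw + 35w^2 + 36u^2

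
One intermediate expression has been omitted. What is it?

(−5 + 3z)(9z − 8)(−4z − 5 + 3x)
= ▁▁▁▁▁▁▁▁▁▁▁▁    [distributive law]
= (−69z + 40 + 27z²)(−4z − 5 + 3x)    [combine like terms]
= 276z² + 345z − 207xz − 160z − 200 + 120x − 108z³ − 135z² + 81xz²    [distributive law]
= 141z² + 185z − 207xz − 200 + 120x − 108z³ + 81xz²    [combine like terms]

After distributive law, the bracketed line is:

(−45z + 40 + 27z² − 24z)(−4z − 5 + 3x)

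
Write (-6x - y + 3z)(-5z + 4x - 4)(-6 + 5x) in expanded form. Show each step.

-312xz + 210x²z + 264x² - 120x³ - 144x - 30yz + 25xyz + 44xy - 20x²y - 24y + 90z² - 75xz² + 72z

(-6x - y + 3z)(-5z + 4x - 4)(-6 + 5x)
= (30xz - 24x² + 24x + 5yz - 4xy + 4y - 15z² + 12xz - 12z)(-6 + 5x)    [distributive law]
= (42xz - 24x² + 24x + 5yz - 4xy + 4y - 15z² - 12z)(-6 + 5x)    [combine like terms]
= -252xz + 210x²z + 144x² - 120x³ - 144x + 120x² - 30yz + 25xyz + 24xy - 20x²y - 24y + 20xy + 90z² - 75xz² + 72z - 60xz    [distributive law]
= -312xz + 210x²z + 264x² - 120x³ - 144x - 30yz + 25xyz + 44xy - 20x²y - 24y + 90z² - 75xz² + 72z    [combine like terms]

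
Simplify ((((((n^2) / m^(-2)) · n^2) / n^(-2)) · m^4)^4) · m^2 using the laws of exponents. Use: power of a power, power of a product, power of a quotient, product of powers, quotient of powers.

m^26·n^24

((((((n^2) / m^(-2)) · n^2) / n^(-2)) · m^4)^4) · m^2
= ((((((n^2) / m^(-2)) · n^2) / n^(-2))^4) · ((m^4)^4)) · m^2    [power of a product]
= ((((((n^2) / m^(-2)) · n^2)^4) / ((n^(-2))^4)) · ((m^4)^4)) · m^2    [power of a quotient]
= ((((((n^2) / m^(-2))^4) · ((n^2)^4)) / ((n^(-2))^4)) · ((m^4)^4)) · m^2    [power of a product]
= ((((((n^2)^4) / ((m^(-2))^4)) · ((n^2)^4)) / ((n^(-2))^4)) · ((m^4)^4)) · m^2    [power of a quotient]
= (((((n^8) / ((m^(-2))^4)) · ((n^2)^4)) / ((n^(-2))^4)) · ((m^4)^4)) · m^2    [power of a power]
= ((((n^8 / m^(-8)) · ((n^2)^4)) / ((n^(-2))^4)) · ((m^4)^4)) · m^2    [power of a power]
= ((((n^8 / m^(-8)) · n^8) / ((n^(-2))^4)) · ((m^4)^4)) · m^2    [power of a power]
= ((((n^8 / m^(-8)) · n^8) / n^(-8)) · ((m^4)^4)) · m^2    [power of a power]
= ((((n^8 / m^(-8)) · n^8) / n^(-8)) · m^16) · m^2    [power of a power]
= m^26·n^24    [quotient of powers; product of powers]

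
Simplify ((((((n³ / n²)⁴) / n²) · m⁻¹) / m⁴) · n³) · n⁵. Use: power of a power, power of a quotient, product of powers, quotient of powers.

m⁻⁵n¹⁰

((((((n³ / n²)⁴) / n²) · m⁻¹) / m⁴) · n³) · n⁵
= (((((((n³)⁴) / ((n²)⁴)) / n²) · m⁻¹) / m⁴) · n³) · n⁵    [power of a quotient]
= (((((n¹² / ((n²)⁴)) / n²) · m⁻¹) / m⁴) · n³) · n⁵    [power of a power]
= (((((n¹² / n⁸) / n²) · m⁻¹) / m⁴) · n³) · n⁵    [power of a power]
= ((((n⁴ / n²) · m⁻¹) / m⁴) · n³) · n⁵    [quotient of powers]
= (((n² · m⁻¹) / m⁴) · n³) · n⁵    [quotient of powers]
= m⁻⁵n¹⁰    [quotient of powers; product of powers]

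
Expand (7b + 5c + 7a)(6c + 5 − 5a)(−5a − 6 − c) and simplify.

−175abc − 287bc − 42bc^2 + 35ab − 210b + 175a^2b − 167ac^2 − 205c^2 − 30c^3 − 262ac − 150c − 50a^2c + 35a^2 − 210a + 175a^3

(7b + 5c + 7a)(6c + 5 − 5a)(−5a − 6 − c)
= (42bc + 35b − 35ab + 30c^2 + 25c − 25ac + 42ac + 35a − 35a^2)(−5a − 6 − c)    [distributive law]
= (42bc + 35b − 35ab + 30c^2 + 25c + 17ac + 35a − 35a^2)(−5a − 6 − c)    [combine like terms]
= −210abc − 252bc − 42bc^2 − 175ab − 210b − 35bc + 175a^2b + 210ab + 35abc − 150ac^2 − 180c^2 − 30c^3 − 125ac − 150c − 25c^2 − 85a^2c − 102ac − 17ac^2 − 175a^2 − 210a − 35ac + 175a^3 + 210a^2 + 35a^2c    [distributive law]
= −175abc − 287bc − 42bc^2 + 35ab − 210b + 175a^2b − 167ac^2 − 205c^2 − 30c^3 − 262ac − 150c − 50a^2c + 35a^2 − 210a + 175a^3    [combine like terms]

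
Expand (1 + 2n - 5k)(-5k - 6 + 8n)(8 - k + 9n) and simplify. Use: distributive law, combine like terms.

206k + 175k^2 - 171kn - 48 - 86n + 92n^2 + 275k^2n - 466kn^2 + 144n^3 - 25k^3

(1 + 2n - 5k)(-5k - 6 + 8n)(8 - k + 9n)
= (-5k - 6 + 8n - 10kn - 12n + 16n^2 + 25k^2 + 30k - 40kn)(8 - k + 9n)    [distributive law]
= (25k - 6 - 4n - 50kn + 16n^2 + 25k^2)(8 - k + 9n)    [combine like terms]
= 200k - 25k^2 + 225kn - 48 + 6k - 54n - 32n + 4kn - 36n^2 - 400kn + 50k^2n - 450kn^2 + 128n^2 - 16kn^2 + 144n^3 + 200k^2 - 25k^3 + 225k^2n    [distributive law]
= 206k + 175k^2 - 171kn - 48 - 86n + 92n^2 + 275k^2n - 466kn^2 + 144n^3 - 25k^3    [combine like terms]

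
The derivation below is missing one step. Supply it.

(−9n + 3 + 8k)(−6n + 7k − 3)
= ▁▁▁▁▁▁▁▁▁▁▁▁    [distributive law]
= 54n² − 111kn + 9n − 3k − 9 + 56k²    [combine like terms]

Applying distributive law to the line above:

54n² − 63kn + 27n − 18n + 21k − 9 − 48kn + 56k² − 24k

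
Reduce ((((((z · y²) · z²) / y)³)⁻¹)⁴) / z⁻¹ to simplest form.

y⁻¹²·z⁻³⁵

((((((z · y²) · z²) / y)³)⁻¹)⁴) / z⁻¹
= (((((z · y²) · z²) / y)³)⁻⁴) / z⁻¹    [power of a power]
= ((((z · y²) · z²) / y)⁻¹²) / z⁻¹    [power of a power]
= ((((z · y²) · z²)⁻¹²) / (y⁻¹²)) / z⁻¹    [power of a quotient]
= ((((z · y²)⁻¹²) · ((z²)⁻¹²)) / (y⁻¹²)) / z⁻¹    [power of a product]
= ((((z⁻¹²) · ((y²)⁻¹²)) · ((z²)⁻¹²)) / (y⁻¹²)) / z⁻¹    [power of a product]
= (((z⁻¹² · y⁻²⁴) · ((z²)⁻¹²)) / (y⁻¹²)) / z⁻¹    [power of a power]
= (((z⁻¹² · y⁻²⁴) · z⁻²⁴) / (y⁻¹²)) / z⁻¹    [power of a power]
= y⁻¹²·z⁻³⁵    [quotient of powers; product of powers]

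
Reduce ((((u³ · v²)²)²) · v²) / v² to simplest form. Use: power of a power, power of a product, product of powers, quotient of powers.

u¹²·v⁸

((((u³ · v²)²)²) · v²) / v²
= (((u³ · v²)⁴) · v²) / v²    [power of a power]
= ((((u³)⁴) · ((v²)⁴)) · v²) / v²    [power of a product]
= ((u¹² · ((v²)⁴)) · v²) / v²    [power of a power]
= ((u¹² · v⁸) · v²) / v²    [power of a power]
= u¹²·v⁸    [quotient of powers; product of powers]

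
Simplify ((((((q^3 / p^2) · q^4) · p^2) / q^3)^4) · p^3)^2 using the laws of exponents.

((((((q^3 / p^2) · q^4) · p^2) / q^3)^4) · p^3)^2
= ((((((q^3 / p^2) · q^4) · p^2) / q^3)^4)^2) · ((p^3)^2)    [power of a product]
= (((((q^3 / p^2) · q^4) · p^2) / q^3)^8) · ((p^3)^2)    [power of a power]
= (((((q^3 / p^2) · q^4) · p^2)^8) / ((q^3)^8)) · ((p^3)^2)    [power of a quotient]
= (((((q^3 / p^2) · q^4)^8) · ((p^2)^8)) / ((q^3)^8)) · ((p^3)^2)    [power of a product]
= (((((q^3 / p^2)^8) · ((q^4)^8)) · ((p^2)^8)) / ((q^3)^8)) · ((p^3)^2)    [power of a product]
= ((((((q^3)^8) / ((p^2)^8)) · ((q^4)^8)) · ((p^2)^8)) / ((q^3)^8)) · ((p^3)^2)    [power of a quotient]
= ((((q^24 / ((p^2)^8)) · ((q^4)^8)) · ((p^2)^8)) / ((q^3)^8)) · ((p^3)^2)    [power of a power]
= ((((q^24 / p^16) · ((q^4)^8)) · ((p^2)^8)) / ((q^3)^8)) · ((p^3)^2)    [power of a power]
= ((((q^24 / p^16) · q^32) · ((p^2)^8)) / ((q^3)^8)) · ((p^3)^2)    [power of a power]
= ((((q^24 / p^16) · q^32) · p^16) / ((q^3)^8)) · ((p^3)^2)    [power of a power]
= ((((q^24 / p^16) · q^32) · p^16) / q^24) · ((p^3)^2)    [power of a power]
= ((((q^24 / p^16) · q^32) · p^16) / q^24) · p^6    [power of a power]
= p^6·q^32    [quotient of powers; product of powers]

p^6·q^32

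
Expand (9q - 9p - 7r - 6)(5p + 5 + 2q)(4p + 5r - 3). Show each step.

(9q - 9p - 7r - 6)(5p + 5 + 2q)(4p + 5r - 3)
= (45pq + 45q + 18q^2 - 45p^2 - 45p - 18pq - 35pr - 35r - 14qr - 30p - 30 - 12q)(4p + 5r - 3)    [distributive law]
= (27pq + 33q + 18q^2 - 45p^2 - 75p - 35pr - 35r - 14qr - 30)(4p + 5r - 3)    [combine like terms]
= 108p^2q + 135pqr - 81pq + 132pq + 165qr - 99q + 72pq^2 + 90q^2r - 54q^2 - 180p^3 - 225p^2r + 135p^2 - 300p^2 - 375pr + 225p - 140p^2r - 175pr^2 + 105pr - 140pr - 175r^2 + 105r - 56pqr - 70qr^2 + 42qr - 120p - 150r + 90    [distributive law]
= 108p^2q + 79pqr + 51pq + 207qr - 99q + 72pq^2 + 90q^2r - 54q^2 - 180p^3 - 365p^2r - 165p^2 - 410pr + 105p - 175pr^2 - 175r^2 - 45r - 70qr^2 + 90    [combine like terms]

108p^2q + 79pqr + 51pq + 207qr - 99q + 72pq^2 + 90q^2r - 54q^2 - 180p^3 - 365p^2r - 165p^2 - 410pr + 105p - 175pr^2 - 175r^2 - 45r - 70qr^2 + 90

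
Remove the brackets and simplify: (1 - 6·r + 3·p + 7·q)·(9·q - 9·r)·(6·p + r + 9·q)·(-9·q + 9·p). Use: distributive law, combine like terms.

243·p·q² + 486·p²·q + 648·q²·r - 162·p·q·r - 729·q³ - 486·p²·r + 81·q·r² - 81·p·r² - 648·p·q²·r - 6804·p²·q·r - 3321·q²·r² + 648·p·q·r² + 8910·q³·r + 2673·p²·r² - 486·q·r³ + 486·p·r³ + 4131·p²·q² + 1458·p³·q - 486·p·q³ - 1458·p³·r - 5103·q⁴

(1 - 6·r + 3·p + 7·q)·(9·q - 9·r)·(6·p + r + 9·q)·(-9·q + 9·p)
= (9·q - 9·r - 54·q·r + 54·r² + 27·p·q - 27·p·r + 63·q² - 63·q·r)·(6·p + r + 9·q)·(-9·q + 9·p)    [distributive law]
= (9·q - 9·r - 117·q·r + 54·r² + 27·p·q - 27·p·r + 63·q²)·(6·p + r + 9·q)·(-9·q + 9·p)    [combine like terms]
= (54·p·q + 9·q·r + 81·q² - 54·p·r - 9·r² - 81·q·r - 702·p·q·r - 117·q·r² - 1053·q²·r + 324·p·r² + 54·r³ + 486·q·r² + 162·p²·q + 27·p·q·r + 243·p·q² - 162·p²·r - 27·p·r² - 243·p·q·r + 378·p·q² + 63·q²·r + 567·q³)·(-9·q + 9·p)    [distributive law]
= (54·p·q - 72·q·r + 81·q² - 54·p·r - 9·r² - 918·p·q·r + 369·q·r² - 990·q²·r + 297·p·r² + 54·r³ + 162·p²·q + 621·p·q² - 162·p²·r + 567·q³)·(-9·q + 9·p)    [combine like terms]
= -486·p·q² + 486·p²·q + 648·q²·r - 648·p·q·r - 729·q³ + 729·p·q² + 486·p·q·r - 486·p²·r + 81·q·r² - 81·p·r² + 8262·p·q²·r - 8262·p²·q·r - 3321·q²·r² + 3321·p·q·r² + 8910·q³·r - 8910·p·q²·r - 2673·p·q·r² + 2673·p²·r² - 486·q·r³ + 486·p·r³ - 1458·p²·q² + 1458·p³·q - 5589·p·q³ + 5589·p²·q² + 1458·p²·q·r - 1458·p³·r - 5103·q⁴ + 5103·p·q³    [distributive law]
= 243·p·q² + 486·p²·q + 648·q²·r - 162·p·q·r - 729·q³ - 486·p²·r + 81·q·r² - 81·p·r² - 648·p·q²·r - 6804·p²·q·r - 3321·q²·r² + 648·p·q·r² + 8910·q³·r + 2673·p²·r² - 486·q·r³ + 486·p·r³ + 4131·p²·q² + 1458·p³·q - 486·p·q³ - 1458·p³·r - 5103·q⁴    [combine like terms]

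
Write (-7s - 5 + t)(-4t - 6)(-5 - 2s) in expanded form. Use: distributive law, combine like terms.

-168st - 56s^2t - 270s - 84s^2 - 70t - 150 + 20t^2 + 8st^2

(-7s - 5 + t)(-4t - 6)(-5 - 2s)
= (28st + 42s + 20t + 30 - 4t^2 - 6t)(-5 - 2s)    [distributive law]
= (28st + 42s + 14t + 30 - 4t^2)(-5 - 2s)    [combine like terms]
= -140st - 56s^2t - 210s - 84s^2 - 70t - 28st - 150 - 60s + 20t^2 + 8st^2    [distributive law]
= -168st - 56s^2t - 270s - 84s^2 - 70t - 150 + 20t^2 + 8st^2    [combine like terms]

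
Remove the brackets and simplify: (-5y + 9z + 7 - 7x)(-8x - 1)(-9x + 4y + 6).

-136x^2y + 160xy^2 - xy + 20y^2 + 2y + 648x^2z - 288xyz - 351xz - 36yz - 54z + 777x^2 - 231x - 42 - 504x^3

(-5y + 9z + 7 - 7x)(-8x - 1)(-9x + 4y + 6)
= (40xy + 5y - 72xz - 9z - 56x - 7 + 56x^2 + 7x)(-9x + 4y + 6)    [distributive law]
= (40xy + 5y - 72xz - 9z - 49x - 7 + 56x^2)(-9x + 4y + 6)    [combine like terms]
= -360x^2y + 160xy^2 + 240xy - 45xy + 20y^2 + 30y + 648x^2z - 288xyz - 432xz + 81xz - 36yz - 54z + 441x^2 - 196xy - 294x + 63x - 28y - 42 - 504x^3 + 224x^2y + 336x^2    [distributive law]
= -136x^2y + 160xy^2 - xy + 20y^2 + 2y + 648x^2z - 288xyz - 351xz - 36yz - 54z + 777x^2 - 231x - 42 - 504x^3    [combine like terms]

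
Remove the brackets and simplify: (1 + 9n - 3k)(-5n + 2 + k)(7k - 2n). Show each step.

(1 + 9n - 3k)(-5n + 2 + k)(7k - 2n)
= (-5n + 2 + k - 45n² + 18n + 9kn + 15kn - 6k - 3k²)(7k - 2n)    [distributive law]
= (13n + 2 - 5k - 45n² + 24kn - 3k²)(7k - 2n)    [combine like terms]
= 91kn - 26n² + 14k - 4n - 35k² + 10kn - 315kn² + 90n³ + 168k²n - 48kn² - 21k³ + 6k²n    [distributive law]
= 101kn - 26n² + 14k - 4n - 35k² - 363kn² + 90n³ + 174k²n - 21k³    [combine like terms]

101kn - 26n² + 14k - 4n - 35k² - 363kn² + 90n³ + 174k²n - 21k³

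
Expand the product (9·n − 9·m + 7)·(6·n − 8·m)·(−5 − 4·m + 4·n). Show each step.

−102·n^2 − 720·m·n^2 + 216·n^3 + 238·m·n + 792·m^2·n − 136·m^2 − 288·m^3 − 210·n + 280·m

(9·n − 9·m + 7)·(6·n − 8·m)·(−5 − 4·m + 4·n)
= (54·n^2 − 72·m·n − 54·m·n + 72·m^2 + 42·n − 56·m)·(−5 − 4·m + 4·n)    [distributive law]
= (54·n^2 − 126·m·n + 72·m^2 + 42·n − 56·m)·(−5 − 4·m + 4·n)    [combine like terms]
= −270·n^2 − 216·m·n^2 + 216·n^3 + 630·m·n + 504·m^2·n − 504·m·n^2 − 360·m^2 − 288·m^3 + 288·m^2·n − 210·n − 168·m·n + 168·n^2 + 280·m + 224·m^2 − 224·m·n    [distributive law]
= −102·n^2 − 720·m·n^2 + 216·n^3 + 238·m·n + 792·m^2·n − 136·m^2 − 288·m^3 − 210·n + 280·m    [combine like terms]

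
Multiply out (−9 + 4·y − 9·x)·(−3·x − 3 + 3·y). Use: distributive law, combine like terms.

54·x + 27 − 39·y − 39·x·y + 12·y² + 27·x²

(−9 + 4·y − 9·x)·(−3·x − 3 + 3·y)
= 27·x + 27 − 27·y − 12·x·y − 12·y + 12·y² + 27·x² + 27·x − 27·x·y    [distributive law]
= 54·x + 27 − 39·y − 39·x·y + 12·y² + 27·x²    [combine like terms]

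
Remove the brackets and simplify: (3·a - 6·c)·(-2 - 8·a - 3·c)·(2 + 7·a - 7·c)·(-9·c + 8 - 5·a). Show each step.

1620·a·c - 96·a - 660·a² + 3318·a²·c - 894·a³ - 2772·a·c² - 693·a³·c + 840·a⁴ - 3234·a²·c² + 1953·a·c³ - 600·c² + 192·c - 576·c³ + 1134·c⁴

(3·a - 6·c)·(-2 - 8·a - 3·c)·(2 + 7·a - 7·c)·(-9·c + 8 - 5·a)
= (-6·a - 24·a² - 9·a·c + 12·c + 48·a·c + 18·c²)·(2 + 7·a - 7·c)·(-9·c + 8 - 5·a)    [distributive law]
= (-6·a - 24·a² + 39·a·c + 12·c + 18·c²)·(2 + 7·a - 7·c)·(-9·c + 8 - 5·a)    [combine like terms]
= (-12·a - 42·a² + 42·a·c - 48·a² - 168·a³ + 168·a²·c + 78·a·c + 273·a²·c - 273·a·c² + 24·c + 84·a·c - 84·c² + 36·c² + 126·a·c² - 126·c³)·(-9·c + 8 - 5·a)    [distributive law]
= (-12·a - 90·a² + 204·a·c - 168·a³ + 441·a²·c - 147·a·c² + 24·c - 48·c² - 126·c³)·(-9·c + 8 - 5·a)    [combine like terms]
= 108·a·c - 96·a + 60·a² + 810·a²·c - 720·a² + 450·a³ - 1836·a·c² + 1632·a·c - 1020·a²·c + 1512·a³·c - 1344·a³ + 840·a⁴ - 3969·a²·c² + 3528·a²·c - 2205·a³·c + 1323·a·c³ - 1176·a·c² + 735·a²·c² - 216·c² + 192·c - 120·a·c + 432·c³ - 384·c² + 240·a·c² + 1134·c⁴ - 1008·c³ + 630·a·c³    [distributive law]
= 1620·a·c - 96·a - 660·a² + 3318·a²·c - 894·a³ - 2772·a·c² - 693·a³·c + 840·a⁴ - 3234·a²·c² + 1953·a·c³ - 600·c² + 192·c - 576·c³ + 1134·c⁴    [combine like terms]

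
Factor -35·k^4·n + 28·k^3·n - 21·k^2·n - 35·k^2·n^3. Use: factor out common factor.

-35·k^4·n + 28·k^3·n - 21·k^2·n - 35·k^2·n^3
= 7(-5·k^4·n + 4·k^3·n - 3·k^2·n - 5·k^2·n^3)    [factor out 7]
= 7·k^2·n(-5·k^2 + 4·k - 3 - 5·n^2)    [factor out k^2·n]

7·k^2·n(-5·k^2 + 4·k - 3 - 5·n^2)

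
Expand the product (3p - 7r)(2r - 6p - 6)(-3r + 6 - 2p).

-116pr² + 258pr - 42p²r - 72p² + 36p³ - 108p + 42r³ - 210r² + 252r

(3p - 7r)(2r - 6p - 6)(-3r + 6 - 2p)
= (6pr - 18p² - 18p - 14r² + 42pr + 42r)(-3r + 6 - 2p)    [distributive law]
= (48pr - 18p² - 18p - 14r² + 42r)(-3r + 6 - 2p)    [combine like terms]
= -144pr² + 288pr - 96p²r + 54p²r - 108p² + 36p³ + 54pr - 108p + 36p² + 42r³ - 84r² + 28pr² - 126r² + 252r - 84pr    [distributive law]
= -116pr² + 258pr - 42p²r - 72p² + 36p³ - 108p + 42r³ - 210r² + 252r    [combine like terms]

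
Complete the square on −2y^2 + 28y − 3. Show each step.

−2(y − 7)^2 + 95

−2y^2 + 28y − 3
= −2(y^2 − 14y) − 3    [factor out -2 from the y-terms]
= −2(y^2 − 14y + 49 − 49) − 3    [add and subtract 49 inside the bracket]
= −2(y − 7)^2 + 98 − 3    [perfect-square identity]
= −2(y − 7)^2 + 95    [combine constants]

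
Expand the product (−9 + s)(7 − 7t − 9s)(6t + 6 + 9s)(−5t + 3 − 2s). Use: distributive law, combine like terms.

(−9 + s)(7 − 7t − 9s)(6t + 6 + 9s)(−5t + 3 − 2s)
= (−63 + 63t + 81s + 7s − 7st − 9s^2)(6t + 6 + 9s)(−5t + 3 − 2s)    [distributive law]
= (−63 + 63t + 88s − 7st − 9s^2)(6t + 6 + 9s)(−5t + 3 − 2s)    [combine like terms]
= (−378t − 378 − 567s + 378t^2 + 378t + 567st + 528st + 528s + 792s^2 − 42st^2 − 42st − 63s^2t − 54s^2t − 54s^2 − 81s^3)(−5t + 3 − 2s)    [distributive law]
= (−378 − 39s + 378t^2 + 1053st + 738s^2 − 42st^2 − 117s^2t − 81s^3)(−5t + 3 − 2s)    [combine like terms]
= 1890t − 1134 + 756s + 195st − 117s + 78s^2 − 1890t^3 + 1134t^2 − 756st^2 − 5265st^2 + 3159st − 2106s^2t − 3690s^2t + 2214s^2 − 1476s^3 + 210st^3 − 126st^2 + 84s^2t^2 + 585s^2t^2 − 351s^2t + 234s^3t + 405s^3t − 243s^3 + 162s^4    [distributive law]
= 1890t − 1134 + 639s + 3354st + 2292s^2 − 1890t^3 + 1134t^2 − 6147st^2 − 6147s^2t − 1719s^3 + 210st^3 + 669s^2t^2 + 639s^3t + 162s^4    [combine like terms]

1890t − 1134 + 639s + 3354st + 2292s^2 − 1890t^3 + 1134t^2 − 6147st^2 − 6147s^2t − 1719s^3 + 210st^3 + 669s^2t^2 + 639s^3t + 162s^4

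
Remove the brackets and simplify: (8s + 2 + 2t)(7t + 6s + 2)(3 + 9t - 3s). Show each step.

402st + 570st² + 228s²t + 60s² - 144s³ + 72s + 90t + 204t² + 12 + 126t³

(8s + 2 + 2t)(7t + 6s + 2)(3 + 9t - 3s)
= (56st + 48s² + 16s + 14t + 12s + 4 + 14t² + 12st + 4t)(3 + 9t - 3s)    [distributive law]
= (68st + 48s² + 28s + 18t + 4 + 14t²)(3 + 9t - 3s)    [combine like terms]
= 204st + 612st² - 204s²t + 144s² + 432s²t - 144s³ + 84s + 252st - 84s² + 54t + 162t² - 54st + 12 + 36t - 12s + 42t² + 126t³ - 42st²    [distributive law]
= 402st + 570st² + 228s²t + 60s² - 144s³ + 72s + 90t + 204t² + 12 + 126t³    [combine like terms]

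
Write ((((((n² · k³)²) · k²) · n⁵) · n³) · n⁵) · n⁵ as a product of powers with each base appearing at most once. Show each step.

k⁸n²²

((((((n² · k³)²) · k²) · n⁵) · n³) · n⁵) · n⁵
= (((((((n²)²) · ((k³)²)) · k²) · n⁵) · n³) · n⁵) · n⁵    [power of a product]
= (((((n⁴ · ((k³)²)) · k²) · n⁵) · n³) · n⁵) · n⁵    [power of a power]
= (((((n⁴ · k⁶) · k²) · n⁵) · n³) · n⁵) · n⁵    [power of a power]
= k⁸n²²    [product of powers]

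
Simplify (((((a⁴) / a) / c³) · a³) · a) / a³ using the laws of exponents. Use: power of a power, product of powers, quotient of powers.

(((((a⁴) / a) / c³) · a³) · a) / a³
= (((a³ / c³) · a³) · a) / a³    [quotient of powers]
= a⁴c⁻³    [quotient of powers; product of powers]

a⁴c⁻³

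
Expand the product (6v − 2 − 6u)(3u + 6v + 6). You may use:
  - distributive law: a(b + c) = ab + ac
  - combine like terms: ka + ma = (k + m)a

−18uv + 36v^2 + 24v − 42u − 12 − 18u^2

(6v − 2 − 6u)(3u + 6v + 6)
= 18uv + 36v^2 + 36v − 6u − 12v − 12 − 18u^2 − 36uv − 36u    [distributive law]
= −18uv + 36v^2 + 24v − 42u − 12 − 18u^2    [combine like terms]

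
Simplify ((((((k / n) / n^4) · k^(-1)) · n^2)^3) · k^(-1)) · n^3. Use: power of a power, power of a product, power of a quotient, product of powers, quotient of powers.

k^(-1)n^(-6)

((((((k / n) / n^4) · k^(-1)) · n^2)^3) · k^(-1)) · n^3
= ((((((k / n) / n^4) · k^(-1))^3) · ((n^2)^3)) · k^(-1)) · n^3    [power of a product]
= ((((((k / n) / n^4)^3) · ((k^(-1))^3)) · ((n^2)^3)) · k^(-1)) · n^3    [power of a product]
= ((((((k / n)^3) / ((n^4)^3)) · ((k^(-1))^3)) · ((n^2)^3)) · k^(-1)) · n^3    [power of a quotient]
= ((((((k^3) / (n^3)) / ((n^4)^3)) · ((k^(-1))^3)) · ((n^2)^3)) · k^(-1)) · n^3    [power of a quotient]
= (((((k^3 / n^3) / n^12) · ((k^(-1))^3)) · ((n^2)^3)) · k^(-1)) · n^3    [power of a power]
= (((((k^3 / n^3) / n^12) · k^(-3)) · ((n^2)^3)) · k^(-1)) · n^3    [power of a power]
= (((((k^3 / n^3) / n^12) · k^(-3)) · n^6) · k^(-1)) · n^3    [power of a power]
= k^(-1)n^(-6)    [quotient of powers; product of powers]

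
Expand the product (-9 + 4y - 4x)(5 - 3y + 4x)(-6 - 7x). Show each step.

(-9 + 4y - 4x)(5 - 3y + 4x)(-6 - 7x)
= (-45 + 27y - 36x + 20y - 12y^2 + 16xy - 20x + 12xy - 16x^2)(-6 - 7x)    [distributive law]
= (-45 + 47y - 56x - 12y^2 + 28xy - 16x^2)(-6 - 7x)    [combine like terms]
= 270 + 315x - 282y - 329xy + 336x + 392x^2 + 72y^2 + 84xy^2 - 168xy - 196x^2y + 96x^2 + 112x^3    [distributive law]
= 270 + 651x - 282y - 497xy + 488x^2 + 72y^2 + 84xy^2 - 196x^2y + 112x^3    [combine like terms]

270 + 651x - 282y - 497xy + 488x^2 + 72y^2 + 84xy^2 - 196x^2y + 112x^3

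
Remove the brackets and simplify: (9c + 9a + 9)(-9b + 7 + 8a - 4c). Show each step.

-81bc + 27c + 36ac - 36c^2 - 81ab + 135a + 72a^2 - 81b + 63

(9c + 9a + 9)(-9b + 7 + 8a - 4c)
= -81bc + 63c + 72ac - 36c^2 - 81ab + 63a + 72a^2 - 36ac - 81b + 63 + 72a - 36c    [distributive law]
= -81bc + 27c + 36ac - 36c^2 - 81ab + 135a + 72a^2 - 81b + 63    [combine like terms]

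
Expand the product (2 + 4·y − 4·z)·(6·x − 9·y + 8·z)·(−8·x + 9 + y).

(2 + 4·y − 4·z)·(6·x − 9·y + 8·z)·(−8·x + 9 + y)
= (12·x − 18·y + 16·z + 24·x·y − 36·y² + 32·y·z − 24·x·z + 36·y·z − 32·z²)·(−8·x + 9 + y)    [distributive law]
= (12·x − 18·y + 16·z + 24·x·y − 36·y² + 68·y·z − 24·x·z − 32·z²)·(−8·x + 9 + y)    [combine like terms]
= −96·x² + 108·x + 12·x·y + 144·x·y − 162·y − 18·y² − 128·x·z + 144·z + 16·y·z − 192·x²·y + 216·x·y + 24·x·y² + 288·x·y² − 324·y² − 36·y³ − 544·x·y·z + 612·y·z + 68·y²·z + 192·x²·z − 216·x·z − 24·x·y·z + 256·x·z² − 288·z² − 32·y·z²    [distributive law]
= −96·x² + 108·x + 372·x·y − 162·y − 342·y² − 344·x·z + 144·z + 628·y·z − 192·x²·y + 312·x·y² − 36·y³ − 568·x·y·z + 68·y²·z + 192·x²·z + 256·x·z² − 288·z² − 32·y·z²    [combine like terms]

−96·x² + 108·x + 372·x·y − 162·y − 342·y² − 344·x·z + 144·z + 628·y·z − 192·x²·y + 312·x·y² − 36·y³ − 568·x·y·z + 68·y²·z + 192·x²·z + 256·x·z² − 288·z² − 32·y·z²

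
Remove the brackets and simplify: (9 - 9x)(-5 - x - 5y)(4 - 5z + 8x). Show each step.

(9 - 9x)(-5 - x - 5y)(4 - 5z + 8x)
= (-45 - 9x - 45y + 45x + 9x^2 + 45xy)(4 - 5z + 8x)    [distributive law]
= (-45 + 36x - 45y + 9x^2 + 45xy)(4 - 5z + 8x)    [combine like terms]
= -180 + 225z - 360x + 144x - 180xz + 288x^2 - 180y + 225yz - 360xy + 36x^2 - 45x^2z + 72x^3 + 180xy - 225xyz + 360x^2y    [distributive law]
= -180 + 225z - 216x - 180xz + 324x^2 - 180y + 225yz - 180xy - 45x^2z + 72x^3 - 225xyz + 360x^2y    [combine like terms]

-180 + 225z - 216x - 180xz + 324x^2 - 180y + 225yz - 180xy - 45x^2z + 72x^3 - 225xyz + 360x^2y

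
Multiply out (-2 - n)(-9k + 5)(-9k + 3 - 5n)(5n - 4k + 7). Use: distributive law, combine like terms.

(-2 - n)(-9k + 5)(-9k + 3 - 5n)(5n - 4k + 7)
= (18k - 10 + 9kn - 5n)(-9k + 3 - 5n)(5n - 4k + 7)    [distributive law]
= (-162k^2 + 54k - 90kn + 90k - 30 + 50n - 81k^2n + 27kn - 45kn^2 + 45kn - 15n + 25n^2)(5n - 4k + 7)    [distributive law]
= (-162k^2 + 144k - 18kn - 30 + 35n - 81k^2n - 45kn^2 + 25n^2)(5n - 4k + 7)    [combine like terms]
= -810k^2n + 648k^3 - 1134k^2 + 720kn - 576k^2 + 1008k - 90kn^2 + 72k^2n - 126kn - 150n + 120k - 210 + 175n^2 - 140kn + 245n - 405k^2n^2 + 324k^3n - 567k^2n - 225kn^3 + 180k^2n^2 - 315kn^2 + 125n^3 - 100kn^2 + 175n^2    [distributive law]
= -1305k^2n + 648k^3 - 1710k^2 + 454kn + 1128k - 505kn^2 + 95n - 210 + 350n^2 - 225k^2n^2 + 324k^3n - 225kn^3 + 125n^3    [combine like terms]

-1305k^2n + 648k^3 - 1710k^2 + 454kn + 1128k - 505kn^2 + 95n - 210 + 350n^2 - 225k^2n^2 + 324k^3n - 225kn^3 + 125n^3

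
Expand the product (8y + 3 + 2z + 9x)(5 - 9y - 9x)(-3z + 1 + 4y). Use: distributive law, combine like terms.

(8y + 3 + 2z + 9x)(5 - 9y - 9x)(-3z + 1 + 4y)
= (40y - 72y² - 72xy + 15 - 27y - 27x + 10z - 18yz - 18xz + 45x - 81xy - 81x²)(-3z + 1 + 4y)    [distributive law]
= (13y - 72y² - 153xy + 15 + 18x + 10z - 18yz - 18xz - 81x²)(-3z + 1 + 4y)    [combine like terms]
= -39yz + 13y + 52y² + 216y²z - 72y² - 288y³ + 459xyz - 153xy - 612xy² - 45z + 15 + 60y - 54xz + 18x + 72xy - 30z² + 10z + 40yz + 54yz² - 18yz - 72y²z + 54xz² - 18xz - 72xyz + 243x²z - 81x² - 324x²y    [distributive law]
= -17yz + 73y - 20y² + 144y²z - 288y³ + 387xyz - 81xy - 612xy² - 35z + 15 - 72xz + 18x - 30z² + 54yz² + 54xz² + 243x²z - 81x² - 324x²y    [combine like terms]

-17yz + 73y - 20y² + 144y²z - 288y³ + 387xyz - 81xy - 612xy² - 35z + 15 - 72xz + 18x - 30z² + 54yz² + 54xz² + 243x²z - 81x² - 324x²y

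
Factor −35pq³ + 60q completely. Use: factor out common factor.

5q(−7pq² + 12)

−35pq³ + 60q
= 5(−7pq³ + 12q)    [factor out 5]
= 5q(−7pq² + 12)    [factor out q]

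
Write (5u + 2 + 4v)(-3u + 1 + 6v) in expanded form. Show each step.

-15u^2 - u + 18uv + 2 + 16v + 24v^2

(5u + 2 + 4v)(-3u + 1 + 6v)
= -15u^2 + 5u + 30uv - 6u + 2 + 12v - 12uv + 4v + 24v^2    [distributive law]
= -15u^2 - u + 18uv + 2 + 16v + 24v^2    [combine like terms]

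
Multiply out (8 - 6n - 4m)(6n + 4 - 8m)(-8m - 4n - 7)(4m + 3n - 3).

2048m²n - 72mn² - 152mn + 36n³ - 1356n² + 216n - 32m² - 1808m + 672 + 2432m³ - 192m²n² + 1152mn³ + 432n⁴ - 2048m³n - 1024m⁴

(8 - 6n - 4m)(6n + 4 - 8m)(-8m - 4n - 7)(4m + 3n - 3)
= (48n + 32 - 64m - 36n² - 24n + 48mn - 24mn - 16m + 32m²)(-8m - 4n - 7)(4m + 3n - 3)    [distributive law]
= (24n + 32 - 80m - 36n² + 24mn + 32m²)(-8m - 4n - 7)(4m + 3n - 3)    [combine like terms]
= (-192mn - 96n² - 168n - 256m - 128n - 224 + 640m² + 320mn + 560m + 288mn² + 144n³ + 252n² - 192m²n - 96mn² - 168mn - 256m³ - 128m²n - 224m²)(4m + 3n - 3)    [distributive law]
= (-40mn + 156n² - 296n + 304m - 224 + 416m² + 192mn² + 144n³ - 320m²n - 256m³)(4m + 3n - 3)    [combine like terms]
= -160m²n - 120mn² + 120mn + 624mn² + 468n³ - 468n² - 1184mn - 888n² + 888n + 1216m² + 912mn - 912m - 896m - 672n + 672 + 1664m³ + 1248m²n - 1248m² + 768m²n² + 576mn³ - 576mn² + 576mn³ + 432n⁴ - 432n³ - 1280m³n - 960m²n² + 960m²n - 1024m⁴ - 768m³n + 768m³    [distributive law]
= 2048m²n - 72mn² - 152mn + 36n³ - 1356n² + 216n - 32m² - 1808m + 672 + 2432m³ - 192m²n² + 1152mn³ + 432n⁴ - 2048m³n - 1024m⁴    [combine like terms]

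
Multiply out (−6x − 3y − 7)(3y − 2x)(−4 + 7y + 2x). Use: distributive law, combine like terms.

(−6x − 3y − 7)(3y − 2x)(−4 + 7y + 2x)
= (−18xy + 12x^2 − 9y^2 + 6xy − 21y + 14x)(−4 + 7y + 2x)    [distributive law]
= (−12xy + 12x^2 − 9y^2 − 21y + 14x)(−4 + 7y + 2x)    [combine like terms]
= 48xy − 84xy^2 − 24x^2y − 48x^2 + 84x^2y + 24x^3 + 36y^2 − 63y^3 − 18xy^2 + 84y − 147y^2 − 42xy − 56x + 98xy + 28x^2    [distributive law]
= 104xy − 102xy^2 + 60x^2y − 20x^2 + 24x^3 − 111y^2 − 63y^3 + 84y − 56x    [combine like terms]

104xy − 102xy^2 + 60x^2y − 20x^2 + 24x^3 − 111y^2 − 63y^3 + 84y − 56x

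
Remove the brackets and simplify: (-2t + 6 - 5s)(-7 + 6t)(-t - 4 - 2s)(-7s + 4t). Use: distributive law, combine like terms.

(-2t + 6 - 5s)(-7 + 6t)(-t - 4 - 2s)(-7s + 4t)
= (14t - 12t^2 - 42 + 36t + 35s - 30st)(-t - 4 - 2s)(-7s + 4t)    [distributive law]
= (50t - 12t^2 - 42 + 35s - 30st)(-t - 4 - 2s)(-7s + 4t)    [combine like terms]
= (-50t^2 - 200t - 100st + 12t^3 + 48t^2 + 24st^2 + 42t + 168 + 84s - 35st - 140s - 70s^2 + 30st^2 + 120st + 60s^2t)(-7s + 4t)    [distributive law]
= (-2t^2 - 158t - 15st + 12t^3 + 54st^2 + 168 - 56s - 70s^2 + 60s^2t)(-7s + 4t)    [combine like terms]
= 14st^2 - 8t^3 + 1106st - 632t^2 + 105s^2t - 60st^2 - 84st^3 + 48t^4 - 378s^2t^2 + 216st^3 - 1176s + 672t + 392s^2 - 224st + 490s^3 - 280s^2t - 420s^3t + 240s^2t^2    [distributive law]
= -46st^2 - 8t^3 + 882st - 632t^2 - 175s^2t + 132st^3 + 48t^4 - 138s^2t^2 - 1176s + 672t + 392s^2 + 490s^3 - 420s^3t    [combine like terms]

-46st^2 - 8t^3 + 882st - 632t^2 - 175s^2t + 132st^3 + 48t^4 - 138s^2t^2 - 1176s + 672t + 392s^2 + 490s^3 - 420s^3t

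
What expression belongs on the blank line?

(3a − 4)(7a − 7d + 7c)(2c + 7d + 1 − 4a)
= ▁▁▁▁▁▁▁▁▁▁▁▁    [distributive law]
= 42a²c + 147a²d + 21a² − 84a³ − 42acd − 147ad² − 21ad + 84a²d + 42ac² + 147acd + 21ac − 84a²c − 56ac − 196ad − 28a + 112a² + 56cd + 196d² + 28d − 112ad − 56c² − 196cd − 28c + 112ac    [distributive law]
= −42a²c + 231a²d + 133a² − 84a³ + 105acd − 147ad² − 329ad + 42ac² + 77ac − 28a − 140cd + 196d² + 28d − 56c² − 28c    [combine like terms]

Applying distributive law to the line above:

(21a² − 21ad + 21ac − 28a + 28d − 28c)(2c + 7d + 1 − 4a)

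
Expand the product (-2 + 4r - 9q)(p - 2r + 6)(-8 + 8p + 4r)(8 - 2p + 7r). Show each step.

(-2 + 4r - 9q)(p - 2r + 6)(-8 + 8p + 4r)(8 - 2p + 7r)
= (-2p + 4r - 12 + 4pr - 8r^2 + 24r - 9pq + 18qr - 54q)(-8 + 8p + 4r)(8 - 2p + 7r)    [distributive law]
= (-2p + 28r - 12 + 4pr - 8r^2 - 9pq + 18qr - 54q)(-8 + 8p + 4r)(8 - 2p + 7r)    [combine like terms]
= (16p - 16p^2 - 8pr - 224r + 224pr + 112r^2 + 96 - 96p - 48r - 32pr + 32p^2r + 16pr^2 + 64r^2 - 64pr^2 - 32r^3 + 72pq - 72p^2q - 36pqr - 144qr + 144pqr + 72qr^2 + 432q - 432pq - 216qr)(8 - 2p + 7r)    [distributive law]
= (-80p - 16p^2 + 184pr - 272r + 176r^2 + 96 + 32p^2r - 48pr^2 - 32r^3 - 360pq - 72p^2q + 108pqr - 360qr + 72qr^2 + 432q)(8 - 2p + 7r)    [combine like terms]
= -640p + 160p^2 - 560pr - 128p^2 + 32p^3 - 112p^2r + 1472pr - 368p^2r + 1288pr^2 - 2176r + 544pr - 1904r^2 + 1408r^2 - 352pr^2 + 1232r^3 + 768 - 192p + 672r + 256p^2r - 64p^3r + 224p^2r^2 - 384pr^2 + 96p^2r^2 - 336pr^3 - 256r^3 + 64pr^3 - 224r^4 - 2880pq + 720p^2q - 2520pqr - 576p^2q + 144p^3q - 504p^2qr + 864pqr - 216p^2qr + 756pqr^2 - 2880qr + 720pqr - 2520qr^2 + 576qr^2 - 144pqr^2 + 504qr^3 + 3456q - 864pq + 3024qr    [distributive law]
= -832p + 32p^2 + 1456pr + 32p^3 - 224p^2r + 552pr^2 - 1504r - 496r^2 + 976r^3 + 768 - 64p^3r + 320p^2r^2 - 272pr^3 - 224r^4 - 3744pq + 144p^2q - 936pqr + 144p^3q - 720p^2qr + 612pqr^2 + 144qr - 1944qr^2 + 504qr^3 + 3456q    [combine like terms]

-832p + 32p^2 + 1456pr + 32p^3 - 224p^2r + 552pr^2 - 1504r - 496r^2 + 976r^3 + 768 - 64p^3r + 320p^2r^2 - 272pr^3 - 224r^4 - 3744pq + 144p^2q - 936pqr + 144p^3q - 720p^2qr + 612pqr^2 + 144qr - 1944qr^2 + 504qr^3 + 3456q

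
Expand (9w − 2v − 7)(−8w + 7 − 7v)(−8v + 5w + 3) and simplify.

341vw² − 360w³ + 379w² − 918vw + 112w + 446v²w − 238v² + 497v − 112v³ − 147

(9w − 2v − 7)(−8w + 7 − 7v)(−8v + 5w + 3)
= (−72w² + 63w − 63vw + 16vw − 14v + 14v² + 56w − 49 + 49v)(−8v + 5w + 3)    [distributive law]
= (−72w² + 119w − 47vw + 35v + 14v² − 49)(−8v + 5w + 3)    [combine like terms]
= 576vw² − 360w³ − 216w² − 952vw + 595w² + 357w + 376v²w − 235vw² − 141vw − 280v² + 175vw + 105v − 112v³ + 70v²w + 42v² + 392v − 245w − 147    [distributive law]
= 341vw² − 360w³ + 379w² − 918vw + 112w + 446v²w − 238v² + 497v − 112v³ − 147    [combine like terms]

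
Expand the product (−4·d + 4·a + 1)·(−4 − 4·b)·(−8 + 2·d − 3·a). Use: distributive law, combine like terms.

−136·d + 32·d^2 − 80·a·d − 136·b·d + 32·b·d^2 − 80·a·b·d + 140·a + 48·a^2 + 140·a·b + 48·a^2·b + 32 + 32·b

(−4·d + 4·a + 1)·(−4 − 4·b)·(−8 + 2·d − 3·a)
= (16·d + 16·b·d − 16·a − 16·a·b − 4 − 4·b)·(−8 + 2·d − 3·a)    [distributive law]
= −128·d + 32·d^2 − 48·a·d − 128·b·d + 32·b·d^2 − 48·a·b·d + 128·a − 32·a·d + 48·a^2 + 128·a·b − 32·a·b·d + 48·a^2·b + 32 − 8·d + 12·a + 32·b − 8·b·d + 12·a·b    [distributive law]
= −136·d + 32·d^2 − 80·a·d − 136·b·d + 32·b·d^2 − 80·a·b·d + 140·a + 48·a^2 + 140·a·b + 48·a^2·b + 32 + 32·b    [combine like terms]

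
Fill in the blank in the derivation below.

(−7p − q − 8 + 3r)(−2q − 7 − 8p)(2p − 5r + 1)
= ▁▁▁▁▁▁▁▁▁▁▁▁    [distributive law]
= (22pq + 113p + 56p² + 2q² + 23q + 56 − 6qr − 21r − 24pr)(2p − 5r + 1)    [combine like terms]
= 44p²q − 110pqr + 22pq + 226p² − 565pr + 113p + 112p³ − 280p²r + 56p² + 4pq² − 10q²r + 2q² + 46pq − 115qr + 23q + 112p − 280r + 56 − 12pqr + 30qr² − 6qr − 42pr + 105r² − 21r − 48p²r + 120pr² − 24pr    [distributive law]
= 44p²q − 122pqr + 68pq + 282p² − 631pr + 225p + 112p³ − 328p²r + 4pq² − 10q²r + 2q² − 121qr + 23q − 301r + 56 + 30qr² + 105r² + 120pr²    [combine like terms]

After distributive law, the bracketed line is:

(14pq + 49p + 56p² + 2q² + 7q + 8pq + 16q + 56 + 64p − 6qr − 21r − 24pr)(2p − 5r + 1)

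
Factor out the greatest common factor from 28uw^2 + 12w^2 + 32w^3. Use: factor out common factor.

28uw^2 + 12w^2 + 32w^3
= 4(7uw^2 + 3w^2 + 8w^3)    [factor out 4]
= 4w^2(7u + 3 + 8w)    [factor out w^2]

4w^2(7u + 3 + 8w)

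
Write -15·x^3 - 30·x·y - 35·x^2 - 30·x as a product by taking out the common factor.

5·x(-3·x^2 - 6·y - 7·x - 6)

-15·x^3 - 30·x·y - 35·x^2 - 30·x
= 5(-3·x^3 - 6·x·y - 7·x^2 - 6·x)    [factor out 5]
= 5·x(-3·x^2 - 6·y - 7·x - 6)    [factor out x]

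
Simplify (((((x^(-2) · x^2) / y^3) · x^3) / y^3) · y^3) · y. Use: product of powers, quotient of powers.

(((((x^(-2) · x^2) / y^3) · x^3) / y^3) · y^3) · y
= ((((x^0 / y^3) · x^3) / y^3) · y^3) · y    [product of powers]
= x^3y^(-2)    [quotient of powers; product of powers]

x^3y^(-2)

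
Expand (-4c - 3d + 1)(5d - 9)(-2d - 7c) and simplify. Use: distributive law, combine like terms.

145cd^2 + 140c^2d - 296cd - 252c^2 + 30d^3 - 64d^2 + 18d + 63c

(-4c - 3d + 1)(5d - 9)(-2d - 7c)
= (-20cd + 36c - 15d^2 + 27d + 5d - 9)(-2d - 7c)    [distributive law]
= (-20cd + 36c - 15d^2 + 32d - 9)(-2d - 7c)    [combine like terms]
= 40cd^2 + 140c^2d - 72cd - 252c^2 + 30d^3 + 105cd^2 - 64d^2 - 224cd + 18d + 63c    [distributive law]
= 145cd^2 + 140c^2d - 296cd - 252c^2 + 30d^3 - 64d^2 + 18d + 63c    [combine like terms]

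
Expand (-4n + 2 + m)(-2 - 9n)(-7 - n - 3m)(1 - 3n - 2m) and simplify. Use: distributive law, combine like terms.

-10n - 464n² - 131mn + 690n³ + 100mn² - 181m²n + 108n⁴ + 369mn³ + 117m²n² + 28 - 30m - 46m² - 12m³ - 54m³n

(-4n + 2 + m)(-2 - 9n)(-7 - n - 3m)(1 - 3n - 2m)
= (8n + 36n² - 4 - 18n - 2m - 9mn)(-7 - n - 3m)(1 - 3n - 2m)    [distributive law]
= (-10n + 36n² - 4 - 2m - 9mn)(-7 - n - 3m)(1 - 3n - 2m)    [combine like terms]
= (70n + 10n² + 30mn - 252n² - 36n³ - 108mn² + 28 + 4n + 12m + 14m + 2mn + 6m² + 63mn + 9mn² + 27m²n)(1 - 3n - 2m)    [distributive law]
= (74n - 242n² + 95mn - 36n³ - 99mn² + 28 + 26m + 6m² + 27m²n)(1 - 3n - 2m)    [combine like terms]
= 74n - 222n² - 148mn - 242n² + 726n³ + 484mn² + 95mn - 285mn² - 190m²n - 36n³ + 108n⁴ + 72mn³ - 99mn² + 297mn³ + 198m²n² + 28 - 84n - 56m + 26m - 78mn - 52m² + 6m² - 18m²n - 12m³ + 27m²n - 81m²n² - 54m³n    [distributive law]
= -10n - 464n² - 131mn + 690n³ + 100mn² - 181m²n + 108n⁴ + 369mn³ + 117m²n² + 28 - 30m - 46m² - 12m³ - 54m³n    [combine like terms]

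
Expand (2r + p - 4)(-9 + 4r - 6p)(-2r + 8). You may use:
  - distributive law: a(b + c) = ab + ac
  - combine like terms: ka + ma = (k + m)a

132r^2 - 344r - 16r^3 + 16pr^2 - 94pr + 120p + 12p^2r - 48p^2 + 288

(2r + p - 4)(-9 + 4r - 6p)(-2r + 8)
= (-18r + 8r^2 - 12pr - 9p + 4pr - 6p^2 + 36 - 16r + 24p)(-2r + 8)    [distributive law]
= (-34r + 8r^2 - 8pr + 15p - 6p^2 + 36)(-2r + 8)    [combine like terms]
= 68r^2 - 272r - 16r^3 + 64r^2 + 16pr^2 - 64pr - 30pr + 120p + 12p^2r - 48p^2 - 72r + 288    [distributive law]
= 132r^2 - 344r - 16r^3 + 16pr^2 - 94pr + 120p + 12p^2r - 48p^2 + 288    [combine like terms]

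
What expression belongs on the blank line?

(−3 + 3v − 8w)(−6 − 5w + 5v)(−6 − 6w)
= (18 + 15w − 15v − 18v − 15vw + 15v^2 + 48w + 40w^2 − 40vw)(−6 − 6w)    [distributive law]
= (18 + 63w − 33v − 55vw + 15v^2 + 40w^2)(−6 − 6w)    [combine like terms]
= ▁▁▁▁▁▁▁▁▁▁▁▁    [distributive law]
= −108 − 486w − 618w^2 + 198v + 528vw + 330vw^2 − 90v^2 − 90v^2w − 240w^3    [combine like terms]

Applying distributive law to the line above:

−108 − 108w − 378w − 378w^2 + 198v + 198vw + 330vw + 330vw^2 − 90v^2 − 90v^2w − 240w^2 − 240w^3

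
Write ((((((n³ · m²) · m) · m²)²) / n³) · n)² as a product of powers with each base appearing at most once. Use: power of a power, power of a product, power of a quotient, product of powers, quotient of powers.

((((((n³ · m²) · m) · m²)²) / n³) · n)²
= ((((((n³ · m²) · m) · m²)²) / n³)²) · (n²)    [power of a product]
= ((((((n³ · m²) · m) · m²)²)²) / ((n³)²)) · (n²)    [power of a quotient]
= (((((n³ · m²) · m) · m²)⁴) / ((n³)²)) · (n²)    [power of a power]
= (((((n³ · m²) · m)⁴) · ((m²)⁴)) / ((n³)²)) · (n²)    [power of a product]
= (((((n³ · m²)⁴) · (m⁴)) · ((m²)⁴)) / ((n³)²)) · (n²)    [power of a product]
= ((((((n³)⁴) · ((m²)⁴)) · (m⁴)) · ((m²)⁴)) / ((n³)²)) · (n²)    [power of a product]
= ((((n¹² · ((m²)⁴)) · (m⁴)) · ((m²)⁴)) / ((n³)²)) · (n²)    [power of a power]
= ((((n¹² · m⁸) · (m⁴)) · ((m²)⁴)) / ((n³)²)) · (n²)    [power of a power]
= ((((n¹² · m⁸) · m⁴) · m⁸) / ((n³)²)) · (n²)    [power of a power]
= ((((n¹² · m⁸) · m⁴) · m⁸) / n⁶) · (n²)    [power of a power]
= m²⁰n⁸    [quotient of powers; product of powers]

m²⁰n⁸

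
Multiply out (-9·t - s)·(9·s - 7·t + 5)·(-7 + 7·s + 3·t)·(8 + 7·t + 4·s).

(-9·t - s)·(9·s - 7·t + 5)·(-7 + 7·s + 3·t)·(8 + 7·t + 4·s)
= (-81·s·t + 63·t^2 - 45·t - 9·s^2 + 7·s·t - 5·s)·(-7 + 7·s + 3·t)·(8 + 7·t + 4·s)    [distributive law]
= (-74·s·t + 63·t^2 - 45·t - 9·s^2 - 5·s)·(-7 + 7·s + 3·t)·(8 + 7·t + 4·s)    [combine like terms]
= (518·s·t - 518·s^2·t - 222·s·t^2 - 441·t^2 + 441·s·t^2 + 189·t^3 + 315·t - 315·s·t - 135·t^2 + 63·s^2 - 63·s^3 - 27·s^2·t + 35·s - 35·s^2 - 15·s·t)·(8 + 7·t + 4·s)    [distributive law]
= (188·s·t - 545·s^2·t + 219·s·t^2 - 576·t^2 + 189·t^3 + 315·t + 28·s^2 - 63·s^3 + 35·s)·(8 + 7·t + 4·s)    [combine like terms]
= 1504·s·t + 1316·s·t^2 + 752·s^2·t - 4360·s^2·t - 3815·s^2·t^2 - 2180·s^3·t + 1752·s·t^2 + 1533·s·t^3 + 876·s^2·t^2 - 4608·t^2 - 4032·t^3 - 2304·s·t^2 + 1512·t^3 + 1323·t^4 + 756·s·t^3 + 2520·t + 2205·t^2 + 1260·s·t + 224·s^2 + 196·s^2·t + 112·s^3 - 504·s^3 - 441·s^3·t - 252·s^4 + 280·s + 245·s·t + 140·s^2    [distributive law]
= 3009·s·t + 764·s·t^2 - 3412·s^2·t - 2939·s^2·t^2 - 2621·s^3·t + 2289·s·t^3 - 2403·t^2 - 2520·t^3 + 1323·t^4 + 2520·t + 364·s^2 - 392·s^3 - 252·s^4 + 280·s    [combine like terms]

3009·s·t + 764·s·t^2 - 3412·s^2·t - 2939·s^2·t^2 - 2621·s^3·t + 2289·s·t^3 - 2403·t^2 - 2520·t^3 + 1323·t^4 + 2520·t + 364·s^2 - 392·s^3 - 252·s^4 + 280·s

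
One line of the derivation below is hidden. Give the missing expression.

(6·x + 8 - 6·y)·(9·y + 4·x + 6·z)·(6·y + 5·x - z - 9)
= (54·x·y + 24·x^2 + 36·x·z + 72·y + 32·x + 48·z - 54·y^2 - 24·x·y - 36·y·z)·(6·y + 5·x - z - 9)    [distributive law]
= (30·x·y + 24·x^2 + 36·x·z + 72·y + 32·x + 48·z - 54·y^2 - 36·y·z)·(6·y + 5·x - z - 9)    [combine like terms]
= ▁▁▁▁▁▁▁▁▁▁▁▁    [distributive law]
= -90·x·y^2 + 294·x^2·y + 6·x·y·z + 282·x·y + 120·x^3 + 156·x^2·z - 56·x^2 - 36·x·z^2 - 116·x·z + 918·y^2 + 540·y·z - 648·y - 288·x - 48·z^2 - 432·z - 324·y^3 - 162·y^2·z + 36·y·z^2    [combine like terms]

By distributive law:

180·x·y^2 + 150·x^2·y - 30·x·y·z - 270·x·y + 144·x^2·y + 120·x^3 - 24·x^2·z - 216·x^2 + 216·x·y·z + 180·x^2·z - 36·x·z^2 - 324·x·z + 432·y^2 + 360·x·y - 72·y·z - 648·y + 192·x·y + 160·x^2 - 32·x·z - 288·x + 288·y·z + 240·x·z - 48·z^2 - 432·z - 324·y^3 - 270·x·y^2 + 54·y^2·z + 486·y^2 - 216·y^2·z - 180·x·y·z + 36·y·z^2 + 324·y·z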